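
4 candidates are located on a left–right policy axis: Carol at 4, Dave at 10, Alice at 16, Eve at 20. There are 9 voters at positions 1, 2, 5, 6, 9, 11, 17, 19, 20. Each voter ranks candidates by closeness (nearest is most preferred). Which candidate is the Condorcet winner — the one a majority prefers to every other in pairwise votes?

Dave

With single-peaked preferences on a line, the Condorcet winner is the candidate closest to the median voter.
The median voter (position 9) is closest to Dave at 10.
Check: Dave vs Eve — voters closer to Dave: 6 of 9.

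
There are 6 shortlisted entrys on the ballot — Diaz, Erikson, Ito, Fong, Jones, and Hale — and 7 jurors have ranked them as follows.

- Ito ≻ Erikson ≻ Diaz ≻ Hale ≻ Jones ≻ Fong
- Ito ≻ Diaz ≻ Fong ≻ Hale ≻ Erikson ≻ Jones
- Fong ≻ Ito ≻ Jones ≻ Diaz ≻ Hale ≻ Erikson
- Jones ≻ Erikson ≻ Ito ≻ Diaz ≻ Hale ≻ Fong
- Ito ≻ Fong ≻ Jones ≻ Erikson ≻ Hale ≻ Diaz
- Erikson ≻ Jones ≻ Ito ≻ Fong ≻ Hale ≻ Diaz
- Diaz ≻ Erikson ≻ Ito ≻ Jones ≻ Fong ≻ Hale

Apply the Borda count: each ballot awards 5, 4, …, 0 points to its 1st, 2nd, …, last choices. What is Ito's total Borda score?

28

Borda scores:
  Diaz: 3 + 4 + 2 + 2 + 0 + 0 + 5 = 16
  Erikson: 4 + 1 + 0 + 4 + 2 + 5 + 4 = 20
  Ito: 5 + 5 + 4 + 3 + 5 + 3 + 3 = 28
  Fong: 0 + 3 + 5 + 0 + 4 + 2 + 1 = 15
  Jones: 1 + 0 + 3 + 5 + 3 + 4 + 2 = 18
  Hale: 2 + 2 + 1 + 1 + 1 + 1 + 0 = 8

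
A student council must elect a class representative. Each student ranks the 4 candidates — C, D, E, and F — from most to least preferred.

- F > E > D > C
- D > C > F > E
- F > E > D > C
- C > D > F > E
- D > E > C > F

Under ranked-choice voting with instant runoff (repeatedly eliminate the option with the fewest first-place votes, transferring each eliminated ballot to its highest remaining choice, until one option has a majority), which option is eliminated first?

E

Round 1: D 2, F 2, C 1, E 0. E has the fewest and is eliminated.
Round 2: D 2, F 2, C 1. C has the fewest and is eliminated.
Round 3: D 3, F 2. D has a majority.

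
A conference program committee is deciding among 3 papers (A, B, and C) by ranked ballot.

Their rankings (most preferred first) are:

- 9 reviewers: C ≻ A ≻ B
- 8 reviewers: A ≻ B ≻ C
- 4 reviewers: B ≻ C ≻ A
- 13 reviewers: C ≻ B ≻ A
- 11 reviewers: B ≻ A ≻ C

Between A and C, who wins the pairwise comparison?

C

Ballots ranking A above C: 8+11 = 19.
Ballots ranking C above A: 9+4+13 = 26.
C wins the head-to-head, 26–19.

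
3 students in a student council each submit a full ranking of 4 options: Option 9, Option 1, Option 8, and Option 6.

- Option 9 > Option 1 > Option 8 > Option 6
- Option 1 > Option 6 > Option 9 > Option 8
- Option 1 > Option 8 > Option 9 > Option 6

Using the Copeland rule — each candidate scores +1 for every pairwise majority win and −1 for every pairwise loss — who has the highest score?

Pairwise results:
  Option 9 vs Option 1: Option 1 wins 2–1.
  Option 9 vs Option 8: Option 9 wins 2–1.
  Option 9 vs Option 6: Option 9 wins 2–1.
  Option 1 vs Option 8: Option 1 wins 3–0.
  Option 1 vs Option 6: Option 1 wins 3–0.
  Option 8 vs Option 6: Option 8 wins 2–1.
Copeland scores (wins − losses):
  Option 9: 2 − 1 = 1
  Option 1: 3 − 0 = 3
  Option 8: 1 − 2 = -1
  Option 6: 0 − 3 = -3
Option 1 has the best Copeland score.

Option 1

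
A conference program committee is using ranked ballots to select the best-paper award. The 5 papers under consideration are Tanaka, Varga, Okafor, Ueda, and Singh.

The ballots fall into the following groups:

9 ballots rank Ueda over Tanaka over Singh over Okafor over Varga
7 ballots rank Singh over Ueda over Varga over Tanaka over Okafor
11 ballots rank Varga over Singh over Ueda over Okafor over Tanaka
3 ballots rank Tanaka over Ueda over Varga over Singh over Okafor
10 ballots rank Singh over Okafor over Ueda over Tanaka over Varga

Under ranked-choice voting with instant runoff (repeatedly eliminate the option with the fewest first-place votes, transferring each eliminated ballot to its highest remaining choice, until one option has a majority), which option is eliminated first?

Round 1: Singh 17, Varga 11, Ueda 9, Tanaka 3, Okafor 0. Okafor has the fewest and is eliminated.
Round 2: Singh 17, Varga 11, Ueda 9, Tanaka 3. Tanaka has the fewest and is eliminated.
Round 3: Singh 17, Ueda 12, Varga 11. Varga has the fewest and is eliminated.
Round 4: Singh 28, Ueda 12. Singh has a majority.

Okafor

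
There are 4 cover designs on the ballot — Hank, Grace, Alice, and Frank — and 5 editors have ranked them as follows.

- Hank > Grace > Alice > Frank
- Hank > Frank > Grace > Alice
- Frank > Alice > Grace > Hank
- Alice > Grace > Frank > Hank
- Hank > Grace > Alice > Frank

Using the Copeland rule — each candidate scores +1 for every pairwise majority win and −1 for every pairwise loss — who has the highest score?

Pairwise results:
  Hank vs Grace: Hank wins 3–2.
  Hank vs Alice: Hank wins 3–2.
  Hank vs Frank: Hank wins 3–2.
  Grace vs Alice: Grace wins 3–2.
  Grace vs Frank: Grace wins 3–2.
  Alice vs Frank: Alice wins 3–2.
Copeland scores (wins − losses):
  Hank: 3 − 0 = 3
  Grace: 2 − 1 = 1
  Alice: 1 − 2 = -1
  Frank: 0 − 3 = -3
Hank has the best Copeland score.

Hank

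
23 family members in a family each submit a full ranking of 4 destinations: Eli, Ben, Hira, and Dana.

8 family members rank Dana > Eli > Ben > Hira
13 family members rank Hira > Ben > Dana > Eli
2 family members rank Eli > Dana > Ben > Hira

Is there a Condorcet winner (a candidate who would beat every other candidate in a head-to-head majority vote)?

Head-to-head results (23 voters total):
Eli vs Ben: Ben wins 13–10.
Eli vs Hira: Hira wins 13–10.
Eli vs Dana: Dana wins 21–2.
Ben vs Hira: Hira wins 13–10.
Ben vs Dana: Ben wins 13–10.
Hira vs Dana: Hira wins 13–10.
Hira beats each rival — Eli (13–10), Ben (13–10), Dana (13–10) — so Hira is the Condorcet winner.

Yes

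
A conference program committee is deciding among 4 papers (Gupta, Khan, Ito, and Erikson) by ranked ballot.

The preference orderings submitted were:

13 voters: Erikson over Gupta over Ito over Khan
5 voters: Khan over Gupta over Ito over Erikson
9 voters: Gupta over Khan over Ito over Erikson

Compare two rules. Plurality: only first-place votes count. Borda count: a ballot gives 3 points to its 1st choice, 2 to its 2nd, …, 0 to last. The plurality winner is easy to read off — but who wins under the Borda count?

Plurality first-place counts: Gupta 9, Khan 5, Ito 0, Erikson 13 → Erikson.
Borda totals: Gupta 63, Khan 33, Ito 27, Erikson 39 → Gupta.

Gupta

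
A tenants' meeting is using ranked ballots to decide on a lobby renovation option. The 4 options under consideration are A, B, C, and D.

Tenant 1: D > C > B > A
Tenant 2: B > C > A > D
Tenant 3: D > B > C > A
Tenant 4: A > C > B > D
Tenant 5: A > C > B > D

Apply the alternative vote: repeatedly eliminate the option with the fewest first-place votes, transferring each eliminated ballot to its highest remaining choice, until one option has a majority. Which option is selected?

Round 1: A 2, D 2, B 1, C 0. C has the fewest and is eliminated.
Round 2: A 2, D 2, B 1. B has the fewest and is eliminated.
Round 3: A 3, D 2. A has a majority.

A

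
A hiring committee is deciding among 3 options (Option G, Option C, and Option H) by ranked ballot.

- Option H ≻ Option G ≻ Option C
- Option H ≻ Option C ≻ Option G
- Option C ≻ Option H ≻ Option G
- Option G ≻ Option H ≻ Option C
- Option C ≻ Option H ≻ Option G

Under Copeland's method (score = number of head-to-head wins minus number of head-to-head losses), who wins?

Option H

Pairwise results:
  Option G vs Option C: Option C wins 3–2.
  Option G vs Option H: Option H wins 4–1.
  Option C vs Option H: Option H wins 3–2.
Copeland scores (wins − losses):
  Option G: 0 − 2 = -2
  Option C: 1 − 1 = 0
  Option H: 2 − 0 = 2
Option H has the best Copeland score.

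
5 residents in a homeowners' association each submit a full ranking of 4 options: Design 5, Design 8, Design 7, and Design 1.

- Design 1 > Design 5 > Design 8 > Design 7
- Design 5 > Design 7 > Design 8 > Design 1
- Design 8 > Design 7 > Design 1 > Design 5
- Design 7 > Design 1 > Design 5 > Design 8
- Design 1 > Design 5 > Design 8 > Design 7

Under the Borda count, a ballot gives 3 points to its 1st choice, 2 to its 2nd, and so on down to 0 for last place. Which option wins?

Design 1

Borda scores:
  Design 5: 2 + 3 + 0 + 1 + 2 = 8
  Design 8: 1 + 1 + 3 + 0 + 1 = 6
  Design 7: 0 + 2 + 2 + 3 + 0 = 7
  Design 1: 3 + 0 + 1 + 2 + 3 = 9
Design 1 has the highest total.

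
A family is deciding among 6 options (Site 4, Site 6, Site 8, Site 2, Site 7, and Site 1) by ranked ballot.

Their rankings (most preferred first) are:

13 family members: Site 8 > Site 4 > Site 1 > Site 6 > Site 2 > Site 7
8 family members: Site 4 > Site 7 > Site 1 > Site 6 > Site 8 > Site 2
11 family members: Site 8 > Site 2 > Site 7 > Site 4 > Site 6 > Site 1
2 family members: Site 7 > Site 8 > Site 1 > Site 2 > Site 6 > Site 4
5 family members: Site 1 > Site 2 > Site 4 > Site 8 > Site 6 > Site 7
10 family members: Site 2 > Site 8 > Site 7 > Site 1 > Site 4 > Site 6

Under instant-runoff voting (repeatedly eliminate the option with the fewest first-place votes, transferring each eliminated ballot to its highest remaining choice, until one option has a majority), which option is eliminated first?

Site 6

Round 1: Site 8 24, Site 2 10, Site 4 8, Site 1 5, Site 7 2, Site 6 0. Site 6 has the fewest and is eliminated.
Round 2: Site 8 24, Site 2 10, Site 4 8, Site 1 5, Site 7 2. Site 7 has the fewest and is eliminated.
Round 3: Site 8 26, Site 2 10, Site 4 8, Site 1 5. Site 8 has a majority.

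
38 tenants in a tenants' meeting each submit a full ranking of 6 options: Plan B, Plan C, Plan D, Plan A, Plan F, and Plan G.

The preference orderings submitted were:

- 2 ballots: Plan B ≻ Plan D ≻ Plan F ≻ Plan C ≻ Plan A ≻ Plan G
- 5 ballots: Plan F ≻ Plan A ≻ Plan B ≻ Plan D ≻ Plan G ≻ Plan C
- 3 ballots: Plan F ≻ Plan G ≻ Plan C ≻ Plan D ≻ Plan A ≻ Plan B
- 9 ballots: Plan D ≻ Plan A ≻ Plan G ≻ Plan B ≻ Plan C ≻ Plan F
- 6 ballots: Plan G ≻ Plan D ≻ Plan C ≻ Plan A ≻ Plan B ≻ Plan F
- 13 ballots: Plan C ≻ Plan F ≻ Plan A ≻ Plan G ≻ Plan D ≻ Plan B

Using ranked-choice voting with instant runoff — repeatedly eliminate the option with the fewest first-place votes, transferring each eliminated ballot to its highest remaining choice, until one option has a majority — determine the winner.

Plan D

Round 1: Plan C 13, Plan D 9, Plan F 8, Plan G 6, Plan B 2, Plan A 0. Plan A has the fewest and is eliminated.
Round 2: Plan C 13, Plan D 9, Plan F 8, Plan G 6, Plan B 2. Plan B has the fewest and is eliminated.
Round 3: Plan C 13, Plan D 11, Plan F 8, Plan G 6. Plan G has the fewest and is eliminated.
Round 4: Plan D 17, Plan C 13, Plan F 8. Plan F has the fewest and is eliminated.
Round 5: Plan D 22, Plan C 16. Plan D has a majority.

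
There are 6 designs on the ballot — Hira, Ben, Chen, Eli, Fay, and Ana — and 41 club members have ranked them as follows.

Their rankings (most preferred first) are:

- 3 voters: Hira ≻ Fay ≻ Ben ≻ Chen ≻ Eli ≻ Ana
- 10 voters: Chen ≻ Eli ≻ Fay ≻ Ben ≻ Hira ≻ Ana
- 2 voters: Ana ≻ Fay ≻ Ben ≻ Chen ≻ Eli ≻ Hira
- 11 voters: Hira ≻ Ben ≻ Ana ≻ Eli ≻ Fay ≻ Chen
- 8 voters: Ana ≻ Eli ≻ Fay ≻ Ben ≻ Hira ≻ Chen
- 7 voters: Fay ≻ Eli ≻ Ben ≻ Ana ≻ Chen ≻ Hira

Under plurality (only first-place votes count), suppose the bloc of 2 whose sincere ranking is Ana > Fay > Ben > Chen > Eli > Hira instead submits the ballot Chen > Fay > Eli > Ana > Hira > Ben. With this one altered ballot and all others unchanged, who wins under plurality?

First-place totals with the altered ballot: Hira 14, Ben 0, Chen 12, Eli 0, Fay 7, Ana 8.
The winner is unchanged: still Hira.

Hira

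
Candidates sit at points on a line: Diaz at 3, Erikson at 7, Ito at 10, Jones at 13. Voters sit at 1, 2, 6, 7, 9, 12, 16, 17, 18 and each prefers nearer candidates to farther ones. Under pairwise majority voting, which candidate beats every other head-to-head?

Ito

With single-peaked preferences on a line, the Condorcet winner is the candidate closest to the median voter.
The median voter (position 9) is closest to Ito at 10.
Check: Ito vs Erikson — voters closer to Ito: 5 of 9.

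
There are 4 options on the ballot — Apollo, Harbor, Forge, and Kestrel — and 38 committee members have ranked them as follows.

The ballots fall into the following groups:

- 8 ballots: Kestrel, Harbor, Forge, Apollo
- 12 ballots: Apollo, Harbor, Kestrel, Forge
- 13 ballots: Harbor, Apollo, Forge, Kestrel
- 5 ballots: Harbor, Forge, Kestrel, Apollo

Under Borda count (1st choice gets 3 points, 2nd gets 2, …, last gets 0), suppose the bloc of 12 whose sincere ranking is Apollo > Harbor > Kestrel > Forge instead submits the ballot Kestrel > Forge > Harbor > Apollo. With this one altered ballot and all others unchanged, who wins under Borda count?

Harbor

Borda totals with the altered ballot: Apollo 26, Harbor 82, Forge 55, Kestrel 65.
The winner is unchanged: still Harbor.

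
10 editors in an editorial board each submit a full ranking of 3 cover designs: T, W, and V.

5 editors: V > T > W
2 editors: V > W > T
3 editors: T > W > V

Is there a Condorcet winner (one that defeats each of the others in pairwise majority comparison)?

Head-to-head results (10 voters total):
T vs W: T wins 8–2.
T vs V: V wins 7–3.
W vs V: V wins 7–3.
V beats each rival — T (7–3), W (7–3) — so V is the Condorcet winner.

Yes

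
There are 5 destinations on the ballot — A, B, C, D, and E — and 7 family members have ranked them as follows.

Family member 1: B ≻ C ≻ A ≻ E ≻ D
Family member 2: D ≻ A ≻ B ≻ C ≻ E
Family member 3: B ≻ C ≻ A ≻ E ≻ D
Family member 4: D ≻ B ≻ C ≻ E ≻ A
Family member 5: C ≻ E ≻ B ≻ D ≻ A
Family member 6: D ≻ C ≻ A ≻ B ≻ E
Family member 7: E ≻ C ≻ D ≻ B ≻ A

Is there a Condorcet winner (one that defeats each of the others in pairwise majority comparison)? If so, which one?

Head-to-head results (7 voters total):
A vs B: B wins 5–2.
A vs C: C wins 6–1.
A vs D: D wins 5–2.
A vs E: A wins 4–3.
B vs C: B wins 4–3.
B vs D: D wins 4–3.
B vs E: B wins 5–2.
C vs D: C wins 4–3.
C vs E: C wins 6–1.
D vs E: E wins 4–3.
No candidate beats all others: A beats E beats D beats A, a majority cycle.

None — there is no Condorcet winner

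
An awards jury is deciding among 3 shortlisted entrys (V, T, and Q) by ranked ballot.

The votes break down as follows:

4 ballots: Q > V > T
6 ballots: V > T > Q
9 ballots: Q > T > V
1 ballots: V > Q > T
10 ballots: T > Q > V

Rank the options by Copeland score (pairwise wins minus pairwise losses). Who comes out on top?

Pairwise results:
  V vs T: T wins 19–11.
  V vs Q: Q wins 23–7.
  T vs Q: T wins 16–14.
Copeland scores (wins − losses):
  V: 0 − 2 = -2
  T: 2 − 0 = 2
  Q: 1 − 1 = 0
T has the best Copeland score.

T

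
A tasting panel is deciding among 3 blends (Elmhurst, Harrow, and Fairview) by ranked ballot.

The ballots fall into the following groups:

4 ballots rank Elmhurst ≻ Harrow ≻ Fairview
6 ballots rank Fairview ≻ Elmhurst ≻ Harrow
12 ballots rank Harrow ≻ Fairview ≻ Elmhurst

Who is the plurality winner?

Harrow

First-place vote totals:
  Elmhurst: 4
  Harrow: 12
  Fairview: 6
Harrow has the most first-place votes.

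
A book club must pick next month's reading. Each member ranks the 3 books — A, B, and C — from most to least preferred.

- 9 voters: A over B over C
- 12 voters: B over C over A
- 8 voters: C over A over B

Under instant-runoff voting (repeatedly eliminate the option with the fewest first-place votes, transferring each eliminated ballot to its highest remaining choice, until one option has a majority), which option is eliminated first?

C

Round 1: B 12, A 9, C 8. C has the fewest and is eliminated.
Round 2: A 17, B 12. A has a majority.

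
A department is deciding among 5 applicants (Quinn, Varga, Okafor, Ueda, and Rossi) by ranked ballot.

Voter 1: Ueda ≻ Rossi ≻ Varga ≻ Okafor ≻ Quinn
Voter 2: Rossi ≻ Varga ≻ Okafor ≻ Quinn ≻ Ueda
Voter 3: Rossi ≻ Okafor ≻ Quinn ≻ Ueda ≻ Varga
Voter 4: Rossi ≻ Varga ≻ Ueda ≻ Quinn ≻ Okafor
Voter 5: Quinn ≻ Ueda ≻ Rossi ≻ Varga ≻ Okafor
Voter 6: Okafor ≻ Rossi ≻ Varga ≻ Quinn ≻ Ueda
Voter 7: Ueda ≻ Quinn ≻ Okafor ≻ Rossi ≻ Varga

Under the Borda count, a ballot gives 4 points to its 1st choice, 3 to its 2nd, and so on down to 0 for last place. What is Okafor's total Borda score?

12

Borda scores:
  Quinn: 0 + 1 + 2 + 1 + 4 + 1 + 3 = 12
  Varga: 2 + 3 + 0 + 3 + 1 + 2 + 0 = 11
  Okafor: 1 + 2 + 3 + 0 + 0 + 4 + 2 = 12
  Ueda: 4 + 0 + 1 + 2 + 3 + 0 + 4 = 14
  Rossi: 3 + 4 + 4 + 4 + 2 + 3 + 1 = 21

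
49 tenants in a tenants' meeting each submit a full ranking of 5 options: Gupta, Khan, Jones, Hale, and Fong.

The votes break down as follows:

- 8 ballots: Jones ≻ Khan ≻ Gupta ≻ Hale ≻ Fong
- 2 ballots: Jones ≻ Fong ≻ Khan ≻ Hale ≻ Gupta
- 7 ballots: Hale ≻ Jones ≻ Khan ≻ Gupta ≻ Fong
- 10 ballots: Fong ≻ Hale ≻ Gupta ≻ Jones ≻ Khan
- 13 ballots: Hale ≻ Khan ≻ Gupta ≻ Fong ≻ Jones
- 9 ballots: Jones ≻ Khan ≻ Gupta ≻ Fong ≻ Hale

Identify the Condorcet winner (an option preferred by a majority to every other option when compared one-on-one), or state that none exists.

Head-to-head results (49 voters total):
Gupta vs Khan: Khan wins 39–10.
Gupta vs Jones: Jones wins 26–23.
Gupta vs Hale: Hale wins 32–17.
Gupta vs Fong: Gupta wins 37–12.
Khan vs Jones: Jones wins 36–13.
Khan vs Hale: Hale wins 30–19.
Khan vs Fong: Khan wins 37–12.
Jones vs Hale: Hale wins 30–19.
Jones vs Fong: Jones wins 26–23.
Hale vs Fong: Hale wins 28–21.
Hale beats each rival — Gupta (32–17), Khan (30–19), Jones (30–19), Fong (28–21) — so Hale is the Condorcet winner.

Hale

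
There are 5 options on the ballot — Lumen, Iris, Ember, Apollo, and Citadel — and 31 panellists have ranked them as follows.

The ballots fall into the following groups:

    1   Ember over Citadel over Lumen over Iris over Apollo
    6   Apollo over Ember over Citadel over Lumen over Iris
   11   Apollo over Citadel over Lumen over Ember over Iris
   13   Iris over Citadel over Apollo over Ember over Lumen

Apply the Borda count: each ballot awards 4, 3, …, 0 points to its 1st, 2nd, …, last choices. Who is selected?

Apollo

Borda scores:
  Lumen: 2 + 6·1 + 11·2 + 13·0 = 30
  Iris: 1 + 6·0 + 11·0 + 13·4 = 53
  Ember: 4 + 6·3 + 11·1 + 13·1 = 46
  Apollo: 0 + 6·4 + 11·4 + 13·2 = 94
  Citadel: 3 + 6·2 + 11·3 + 13·3 = 87
Apollo has the highest total.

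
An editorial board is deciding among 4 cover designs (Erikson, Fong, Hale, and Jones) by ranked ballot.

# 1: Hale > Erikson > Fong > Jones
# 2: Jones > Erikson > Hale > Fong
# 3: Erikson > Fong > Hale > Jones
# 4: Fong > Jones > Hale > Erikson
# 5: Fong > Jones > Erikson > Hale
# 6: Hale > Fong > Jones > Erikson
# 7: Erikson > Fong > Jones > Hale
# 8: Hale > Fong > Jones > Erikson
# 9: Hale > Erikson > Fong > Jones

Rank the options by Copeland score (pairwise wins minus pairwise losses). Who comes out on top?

Pairwise results:
  Erikson vs Fong: Erikson wins 5–4.
  Erikson vs Hale: Hale wins 5–4.
  Erikson vs Jones: Jones wins 5–4.
  Fong vs Hale: Hale wins 5–4.
  Fong vs Jones: Fong wins 8–1.
  Hale vs Jones: Hale wins 5–4.
Copeland scores (wins − losses):
  Erikson: 1 − 2 = -1
  Fong: 1 − 2 = -1
  Hale: 3 − 0 = 3
  Jones: 1 − 2 = -1
Hale has the best Copeland score.

Hale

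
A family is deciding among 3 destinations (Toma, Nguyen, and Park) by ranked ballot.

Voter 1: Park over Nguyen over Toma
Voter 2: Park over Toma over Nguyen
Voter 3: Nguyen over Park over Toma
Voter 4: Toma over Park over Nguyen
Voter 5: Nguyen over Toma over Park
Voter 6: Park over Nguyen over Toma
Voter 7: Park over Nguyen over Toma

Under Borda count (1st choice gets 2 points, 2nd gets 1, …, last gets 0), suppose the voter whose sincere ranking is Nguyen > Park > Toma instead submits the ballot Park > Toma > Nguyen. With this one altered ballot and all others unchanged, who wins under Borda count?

Borda totals with the altered ballot: Toma 5, Nguyen 5, Park 11.
The winner is unchanged: still Park.

Park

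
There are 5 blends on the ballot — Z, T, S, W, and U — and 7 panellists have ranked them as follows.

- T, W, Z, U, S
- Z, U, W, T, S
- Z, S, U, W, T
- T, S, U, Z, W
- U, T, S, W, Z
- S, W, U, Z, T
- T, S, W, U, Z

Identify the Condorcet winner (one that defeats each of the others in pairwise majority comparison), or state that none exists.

Head-to-head results (7 voters total):
Z vs T: T wins 4–3.
Z vs S: S wins 4–3.
Z vs W: W wins 4–3.
Z vs U: U wins 4–3.
T vs S: T wins 5–2.
T vs W: T wins 4–3.
T vs U: U wins 4–3.
S vs W: S wins 5–2.
S vs U: S wins 4–3.
W vs U: U wins 4–3.
No candidate beats all others: T beats S beats U beats T, a majority cycle.

None — there is no Condorcet winner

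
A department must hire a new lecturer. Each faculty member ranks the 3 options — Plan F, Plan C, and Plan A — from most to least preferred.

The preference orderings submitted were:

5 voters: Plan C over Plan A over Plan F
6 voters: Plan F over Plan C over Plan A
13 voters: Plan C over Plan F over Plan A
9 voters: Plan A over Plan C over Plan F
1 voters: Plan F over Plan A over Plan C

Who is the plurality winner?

First-place vote totals:
  Plan F: 7
  Plan C: 18
  Plan A: 9
Plan C has the most first-place votes.

Plan C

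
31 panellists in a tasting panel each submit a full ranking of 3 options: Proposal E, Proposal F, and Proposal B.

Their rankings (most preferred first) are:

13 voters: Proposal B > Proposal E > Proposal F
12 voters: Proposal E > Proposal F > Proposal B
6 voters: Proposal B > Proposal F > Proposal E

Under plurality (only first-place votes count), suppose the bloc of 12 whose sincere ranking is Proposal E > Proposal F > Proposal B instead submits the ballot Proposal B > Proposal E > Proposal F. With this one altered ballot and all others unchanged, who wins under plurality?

Proposal B

First-place totals with the altered ballot: Proposal E 0, Proposal F 0, Proposal B 31.
The winner is unchanged: still Proposal B.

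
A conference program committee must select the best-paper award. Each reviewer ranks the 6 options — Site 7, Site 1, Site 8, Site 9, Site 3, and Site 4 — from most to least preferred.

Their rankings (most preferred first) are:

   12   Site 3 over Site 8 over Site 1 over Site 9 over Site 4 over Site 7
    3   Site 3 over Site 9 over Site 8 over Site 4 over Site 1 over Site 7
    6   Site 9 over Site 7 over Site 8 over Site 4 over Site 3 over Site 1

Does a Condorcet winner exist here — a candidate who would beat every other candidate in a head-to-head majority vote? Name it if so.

Head-to-head results (21 voters total):
Site 7 vs Site 1: Site 1 wins 15–6.
Site 7 vs Site 8: Site 8 wins 15–6.
Site 7 vs Site 9: Site 9 wins 21–0.
Site 7 vs Site 3: Site 3 wins 15–6.
Site 7 vs Site 4: Site 4 wins 15–6.
Site 1 vs Site 8: Site 8 wins 21–0.
Site 1 vs Site 9: Site 1 wins 12–9.
Site 1 vs Site 3: Site 3 wins 21–0.
Site 1 vs Site 4: Site 1 wins 12–9.
Site 8 vs Site 9: Site 8 wins 12–9.
Site 8 vs Site 3: Site 3 wins 15–6.
Site 8 vs Site 4: Site 8 wins 21–0.
Site 9 vs Site 3: Site 3 wins 15–6.
Site 9 vs Site 4: Site 9 wins 21–0.
Site 3 vs Site 4: Site 3 wins 15–6.
Site 3 beats each rival — Site 7 (15–6), Site 1 (21–0), Site 8 (15–6), Site 9 (15–6), Site 4 (15–6) — so Site 3 is the Condorcet winner.

Site 3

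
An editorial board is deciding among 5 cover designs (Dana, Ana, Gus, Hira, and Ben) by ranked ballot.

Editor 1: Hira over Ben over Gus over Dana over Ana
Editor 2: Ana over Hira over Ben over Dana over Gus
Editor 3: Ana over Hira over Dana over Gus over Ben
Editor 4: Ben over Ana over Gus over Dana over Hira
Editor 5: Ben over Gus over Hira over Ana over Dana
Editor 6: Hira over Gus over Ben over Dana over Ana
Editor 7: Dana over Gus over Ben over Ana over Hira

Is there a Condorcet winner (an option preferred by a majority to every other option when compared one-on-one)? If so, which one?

Head-to-head results (7 voters total):
Dana vs Ana: Ana wins 4–3.
Dana vs Gus: Gus wins 4–3.
Dana vs Hira: Hira wins 5–2.
Dana vs Ben: Ben wins 5–2.
Ana vs Gus: Gus wins 4–3.
Ana vs Hira: Ana wins 4–3.
Ana vs Ben: Ben wins 5–2.
Gus vs Hira: Hira wins 4–3.
Gus vs Ben: Ben wins 4–3.
Hira vs Ben: Hira wins 4–3.
No candidate beats all others: Ana beats Hira beats Gus beats Ana, a majority cycle.

No Condorcet winner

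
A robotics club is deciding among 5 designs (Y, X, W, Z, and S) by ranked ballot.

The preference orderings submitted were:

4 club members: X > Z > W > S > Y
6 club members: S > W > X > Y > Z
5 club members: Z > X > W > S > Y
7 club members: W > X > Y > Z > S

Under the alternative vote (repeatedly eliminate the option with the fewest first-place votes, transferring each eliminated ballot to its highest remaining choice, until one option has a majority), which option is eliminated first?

Round 1: W 7, S 6, Z 5, X 4, Y 0. Y has the fewest and is eliminated.
Round 2: W 7, S 6, Z 5, X 4. X has the fewest and is eliminated.
Round 3: Z 9, W 7, S 6. S has the fewest and is eliminated.
Round 4: W 13, Z 9. W has a majority.

Y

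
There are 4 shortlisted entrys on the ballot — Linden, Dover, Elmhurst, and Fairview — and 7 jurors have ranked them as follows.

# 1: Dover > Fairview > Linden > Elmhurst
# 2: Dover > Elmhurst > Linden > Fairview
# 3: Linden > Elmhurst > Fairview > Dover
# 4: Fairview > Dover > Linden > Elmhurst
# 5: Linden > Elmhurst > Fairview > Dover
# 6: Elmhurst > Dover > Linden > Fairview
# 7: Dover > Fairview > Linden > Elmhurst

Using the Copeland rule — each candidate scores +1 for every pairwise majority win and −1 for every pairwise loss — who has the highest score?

Dover

Pairwise results:
  Linden vs Dover: Dover wins 5–2.
  Linden vs Elmhurst: Linden wins 5–2.
  Linden vs Fairview: Linden wins 4–3.
  Dover vs Elmhurst: Dover wins 4–3.
  Dover vs Fairview: Dover wins 4–3.
  Elmhurst vs Fairview: Elmhurst wins 4–3.
Copeland scores (wins − losses):
  Linden: 2 − 1 = 1
  Dover: 3 − 0 = 3
  Elmhurst: 1 − 2 = -1
  Fairview: 0 − 3 = -3
Dover has the best Copeland score.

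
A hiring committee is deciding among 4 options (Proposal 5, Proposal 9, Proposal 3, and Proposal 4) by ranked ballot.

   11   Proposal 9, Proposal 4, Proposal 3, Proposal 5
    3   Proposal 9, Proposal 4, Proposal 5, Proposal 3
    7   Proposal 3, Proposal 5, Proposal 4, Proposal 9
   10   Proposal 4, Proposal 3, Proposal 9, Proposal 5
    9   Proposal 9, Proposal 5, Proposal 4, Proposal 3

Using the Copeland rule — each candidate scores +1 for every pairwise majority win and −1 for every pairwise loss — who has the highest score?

Proposal 9

Pairwise results:
  Proposal 5 vs Proposal 9: Proposal 9 wins 33–7.
  Proposal 5 vs Proposal 3: Proposal 3 wins 28–12.
  Proposal 5 vs Proposal 4: Proposal 4 wins 24–16.
  Proposal 9 vs Proposal 3: Proposal 9 wins 23–17.
  Proposal 9 vs Proposal 4: Proposal 9 wins 23–17.
  Proposal 3 vs Proposal 4: Proposal 4 wins 33–7.
Copeland scores (wins − losses):
  Proposal 5: 0 − 3 = -3
  Proposal 9: 3 − 0 = 3
  Proposal 3: 1 − 2 = -1
  Proposal 4: 2 − 1 = 1
Proposal 9 has the best Copeland score.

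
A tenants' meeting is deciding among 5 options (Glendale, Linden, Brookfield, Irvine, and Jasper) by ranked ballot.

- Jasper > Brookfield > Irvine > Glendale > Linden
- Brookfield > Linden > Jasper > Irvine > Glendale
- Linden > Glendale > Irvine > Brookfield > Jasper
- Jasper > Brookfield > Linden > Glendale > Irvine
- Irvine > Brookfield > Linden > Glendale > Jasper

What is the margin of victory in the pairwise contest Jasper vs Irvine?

1

Ballots ranking Jasper above Irvine: 3.
Ballots ranking Irvine above Jasper: 2.
Jasper wins 3–2, a margin of 1.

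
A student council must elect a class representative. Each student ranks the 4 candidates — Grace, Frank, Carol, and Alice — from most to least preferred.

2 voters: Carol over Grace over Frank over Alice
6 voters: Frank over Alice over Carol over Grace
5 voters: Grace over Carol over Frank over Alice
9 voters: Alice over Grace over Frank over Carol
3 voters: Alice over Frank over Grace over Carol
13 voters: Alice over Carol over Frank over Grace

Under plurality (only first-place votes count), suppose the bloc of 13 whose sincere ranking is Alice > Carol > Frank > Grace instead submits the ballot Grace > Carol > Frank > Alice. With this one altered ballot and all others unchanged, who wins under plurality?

First-place totals with the altered ballot: Grace 18, Frank 6, Carol 2, Alice 12.
The switch changes the winner from Alice to Grace.

Grace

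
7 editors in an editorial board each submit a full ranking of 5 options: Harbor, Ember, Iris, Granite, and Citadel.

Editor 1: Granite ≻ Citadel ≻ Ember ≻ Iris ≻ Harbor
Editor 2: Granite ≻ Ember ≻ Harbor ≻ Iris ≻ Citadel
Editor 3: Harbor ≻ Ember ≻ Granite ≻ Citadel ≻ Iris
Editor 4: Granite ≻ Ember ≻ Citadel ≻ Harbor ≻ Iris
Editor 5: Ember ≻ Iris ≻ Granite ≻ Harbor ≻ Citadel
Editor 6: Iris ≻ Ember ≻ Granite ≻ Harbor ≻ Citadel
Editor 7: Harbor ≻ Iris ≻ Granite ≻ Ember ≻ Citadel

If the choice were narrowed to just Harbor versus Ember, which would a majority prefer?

Ember

Ballots ranking Harbor above Ember: 2.
Ballots ranking Ember above Harbor: 5.
Ember wins the head-to-head, 5–2.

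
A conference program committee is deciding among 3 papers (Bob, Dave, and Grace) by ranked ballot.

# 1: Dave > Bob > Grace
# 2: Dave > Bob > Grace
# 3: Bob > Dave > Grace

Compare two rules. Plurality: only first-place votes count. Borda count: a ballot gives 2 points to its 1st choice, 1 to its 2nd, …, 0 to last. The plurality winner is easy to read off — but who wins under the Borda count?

Dave

Plurality first-place counts: Bob 1, Dave 2, Grace 0 → Dave.
Borda totals: Bob 4, Dave 5, Grace 0 → Dave.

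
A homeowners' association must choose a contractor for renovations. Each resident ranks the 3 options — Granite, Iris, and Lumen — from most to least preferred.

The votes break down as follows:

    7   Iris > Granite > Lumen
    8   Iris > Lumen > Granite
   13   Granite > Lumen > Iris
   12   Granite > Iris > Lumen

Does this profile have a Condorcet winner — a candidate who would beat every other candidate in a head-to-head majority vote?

Head-to-head results (40 voters total):
Granite vs Iris: Granite wins 25–15.
Granite vs Lumen: Granite wins 32–8.
Iris vs Lumen: Iris wins 27–13.
Granite beats each rival — Iris (25–15), Lumen (32–8) — so Granite is the Condorcet winner.

Yes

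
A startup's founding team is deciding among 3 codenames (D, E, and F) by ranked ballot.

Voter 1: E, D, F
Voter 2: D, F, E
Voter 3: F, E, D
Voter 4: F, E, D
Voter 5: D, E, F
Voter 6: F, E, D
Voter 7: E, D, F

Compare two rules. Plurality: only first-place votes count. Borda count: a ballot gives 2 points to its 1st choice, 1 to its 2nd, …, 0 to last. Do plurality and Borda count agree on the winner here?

No

Plurality first-place counts: D 2, E 2, F 3 → F.
Borda totals: D 6, E 8, F 7 → E.
The two rules disagree: plurality picks F, Borda picks E.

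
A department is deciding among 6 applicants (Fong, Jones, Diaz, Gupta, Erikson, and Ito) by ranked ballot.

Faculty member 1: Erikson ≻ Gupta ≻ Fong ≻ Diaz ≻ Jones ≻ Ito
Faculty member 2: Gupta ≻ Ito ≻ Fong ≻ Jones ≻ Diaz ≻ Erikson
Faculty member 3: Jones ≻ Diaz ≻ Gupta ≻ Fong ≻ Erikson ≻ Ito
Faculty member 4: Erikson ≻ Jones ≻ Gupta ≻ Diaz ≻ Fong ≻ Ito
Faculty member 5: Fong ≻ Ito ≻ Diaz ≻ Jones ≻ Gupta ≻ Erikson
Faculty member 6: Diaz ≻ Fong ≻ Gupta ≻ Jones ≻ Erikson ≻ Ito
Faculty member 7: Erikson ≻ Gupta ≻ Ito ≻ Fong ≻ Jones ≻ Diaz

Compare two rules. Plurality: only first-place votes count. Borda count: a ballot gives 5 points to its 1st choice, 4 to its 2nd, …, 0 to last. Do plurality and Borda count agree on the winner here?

No

Plurality first-place counts: Fong 1, Jones 1, Diaz 1, Gupta 1, Erikson 3, Ito 0 → Erikson.
Borda totals: Fong 20, Jones 17, Diaz 17, Gupta 23, Erikson 17, Ito 11 → Gupta.
The two rules disagree: plurality picks Erikson, Borda picks Gupta.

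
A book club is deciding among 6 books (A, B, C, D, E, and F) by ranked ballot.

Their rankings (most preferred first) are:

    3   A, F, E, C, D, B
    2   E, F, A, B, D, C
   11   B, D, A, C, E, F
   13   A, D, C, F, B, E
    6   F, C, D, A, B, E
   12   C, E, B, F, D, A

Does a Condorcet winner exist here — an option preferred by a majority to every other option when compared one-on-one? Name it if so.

Head-to-head results (47 voters total):
A vs B: A wins 24–23.
A vs C: A wins 29–18.
A vs D: D wins 29–18.
A vs E: A wins 33–14.
A vs F: A wins 27–20.
B vs C: C wins 34–13.
B vs D: B wins 25–22.
B vs E: B wins 30–17.
B vs F: F wins 24–23.
C vs D: D wins 26–21.
C vs E: C wins 42–5.
C vs F: C wins 36–11.
D vs E: D wins 30–17.
D vs F: D wins 24–23.
E vs F: E wins 25–22.
No candidate beats all others: A beats B beats D beats A, a majority cycle.

No Condorcet winner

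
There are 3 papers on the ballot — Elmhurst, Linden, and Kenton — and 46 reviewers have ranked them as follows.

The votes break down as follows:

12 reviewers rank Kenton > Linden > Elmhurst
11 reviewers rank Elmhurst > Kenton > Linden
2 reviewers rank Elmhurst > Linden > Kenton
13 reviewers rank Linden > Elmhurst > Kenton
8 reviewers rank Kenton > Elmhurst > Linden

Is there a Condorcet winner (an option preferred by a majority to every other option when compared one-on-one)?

Head-to-head results (46 voters total):
Elmhurst vs Linden: Linden wins 25–21.
Elmhurst vs Kenton: Elmhurst wins 26–20.
Linden vs Kenton: Kenton wins 31–15.
No candidate beats all others: Elmhurst beats Kenton beats Linden beats Elmhurst, a majority cycle.

No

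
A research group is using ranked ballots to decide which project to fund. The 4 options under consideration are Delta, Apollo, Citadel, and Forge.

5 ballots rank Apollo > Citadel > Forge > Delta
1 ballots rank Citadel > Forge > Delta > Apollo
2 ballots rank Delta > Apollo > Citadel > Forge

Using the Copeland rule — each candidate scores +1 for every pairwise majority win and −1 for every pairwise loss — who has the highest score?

Pairwise results:
  Delta vs Apollo: Apollo wins 5–3.
  Delta vs Citadel: Citadel wins 6–2.
  Delta vs Forge: Forge wins 6–2.
  Apollo vs Citadel: Apollo wins 7–1.
  Apollo vs Forge: Apollo wins 7–1.
  Citadel vs Forge: Citadel wins 8–0.
Copeland scores (wins − losses):
  Delta: 0 − 3 = -3
  Apollo: 3 − 0 = 3
  Citadel: 2 − 1 = 1
  Forge: 1 − 2 = -1
Apollo has the best Copeland score.

Apollo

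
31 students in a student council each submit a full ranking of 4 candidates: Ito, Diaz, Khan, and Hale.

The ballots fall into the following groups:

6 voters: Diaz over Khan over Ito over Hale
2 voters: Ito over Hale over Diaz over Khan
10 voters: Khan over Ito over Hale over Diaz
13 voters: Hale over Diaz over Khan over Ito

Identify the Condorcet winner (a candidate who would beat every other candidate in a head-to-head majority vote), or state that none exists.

None — there is no Condorcet winner

Head-to-head results (31 voters total):
Ito vs Diaz: Diaz wins 19–12.
Ito vs Khan: Khan wins 29–2.
Ito vs Hale: Ito wins 18–13.
Diaz vs Khan: Diaz wins 21–10.
Diaz vs Hale: Hale wins 25–6.
Khan vs Hale: Khan wins 16–15.
No candidate beats all others: Ito beats Hale beats Diaz beats Ito, a majority cycle.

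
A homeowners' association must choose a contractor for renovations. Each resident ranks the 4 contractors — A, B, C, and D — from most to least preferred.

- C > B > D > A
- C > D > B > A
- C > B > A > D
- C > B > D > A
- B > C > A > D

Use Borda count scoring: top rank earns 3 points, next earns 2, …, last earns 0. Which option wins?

Borda scores:
  A: 0 + 0 + 1 + 0 + 1 = 2
  B: 2 + 1 + 2 + 2 + 3 = 10
  C: 3 + 3 + 3 + 3 + 2 = 14
  D: 1 + 2 + 0 + 1 + 0 = 4
C has the highest total.

C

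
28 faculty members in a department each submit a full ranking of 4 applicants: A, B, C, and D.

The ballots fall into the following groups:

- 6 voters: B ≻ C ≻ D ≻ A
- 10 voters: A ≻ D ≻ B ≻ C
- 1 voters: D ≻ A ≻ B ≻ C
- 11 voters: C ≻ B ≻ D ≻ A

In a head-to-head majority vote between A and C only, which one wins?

Ballots ranking A above C: 10+1 = 11.
Ballots ranking C above A: 6+11 = 17.
C wins the head-to-head, 17–11.

C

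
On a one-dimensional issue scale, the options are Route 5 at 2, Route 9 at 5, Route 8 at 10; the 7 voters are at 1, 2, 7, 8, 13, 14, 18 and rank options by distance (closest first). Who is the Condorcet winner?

With single-peaked preferences on a line, the Condorcet winner is the candidate closest to the median voter.
The median voter (position 8) is closest to Route 8 at 10.
Check: Route 8 vs Route 5 — voters closer to Route 8: 5 of 7.

Route 8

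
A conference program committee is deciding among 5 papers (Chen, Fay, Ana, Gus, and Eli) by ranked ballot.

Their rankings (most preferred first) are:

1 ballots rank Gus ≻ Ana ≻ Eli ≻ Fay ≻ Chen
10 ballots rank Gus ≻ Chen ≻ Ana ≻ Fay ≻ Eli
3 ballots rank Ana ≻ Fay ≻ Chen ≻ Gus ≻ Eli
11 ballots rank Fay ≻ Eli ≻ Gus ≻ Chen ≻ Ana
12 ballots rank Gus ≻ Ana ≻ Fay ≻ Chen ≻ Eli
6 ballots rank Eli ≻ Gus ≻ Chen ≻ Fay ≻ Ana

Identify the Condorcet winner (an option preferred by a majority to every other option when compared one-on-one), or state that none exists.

Head-to-head results (43 voters total):
Chen vs Fay: Fay wins 27–16.
Chen vs Ana: Chen wins 27–16.
Chen vs Gus: Gus wins 40–3.
Chen vs Eli: Chen wins 25–18.
Fay vs Ana: Ana wins 26–17.
Fay vs Gus: Gus wins 29–14.
Fay vs Eli: Fay wins 36–7.
Ana vs Gus: Gus wins 40–3.
Ana vs Eli: Ana wins 26–17.
Gus vs Eli: Gus wins 26–17.
Gus beats each rival — Chen (40–3), Fay (29–14), Ana (40–3), Eli (26–17) — so Gus is the Condorcet winner.

Gus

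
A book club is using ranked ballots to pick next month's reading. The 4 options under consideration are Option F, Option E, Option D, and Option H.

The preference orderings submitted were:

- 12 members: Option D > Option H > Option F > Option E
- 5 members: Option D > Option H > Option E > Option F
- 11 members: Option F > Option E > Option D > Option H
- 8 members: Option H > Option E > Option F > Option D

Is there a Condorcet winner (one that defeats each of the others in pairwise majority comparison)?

Head-to-head results (36 voters total):
Option F vs Option E: Option F wins 23–13.
Option F vs Option D: Option F wins 19–17.
Option F vs Option H: Option H wins 25–11.
Option E vs Option D: Option E wins 19–17.
Option E vs Option H: Option H wins 25–11.
Option D vs Option H: Option D wins 28–8.
No candidate beats all others: Option F beats Option D beats Option H beats Option F, a majority cycle.

No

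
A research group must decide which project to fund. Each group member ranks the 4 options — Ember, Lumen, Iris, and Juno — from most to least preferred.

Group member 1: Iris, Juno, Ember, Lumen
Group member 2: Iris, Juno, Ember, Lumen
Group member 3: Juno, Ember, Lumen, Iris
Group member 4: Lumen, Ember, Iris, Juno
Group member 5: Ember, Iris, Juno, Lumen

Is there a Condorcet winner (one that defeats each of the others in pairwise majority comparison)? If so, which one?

No Condorcet winner

Head-to-head results (5 voters total):
Ember vs Lumen: Ember wins 4–1.
Ember vs Iris: Ember wins 3–2.
Ember vs Juno: Juno wins 3–2.
Lumen vs Iris: Iris wins 3–2.
Lumen vs Juno: Juno wins 4–1.
Iris vs Juno: Iris wins 4–1.
No candidate beats all others: Ember beats Iris beats Juno beats Ember, a majority cycle.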